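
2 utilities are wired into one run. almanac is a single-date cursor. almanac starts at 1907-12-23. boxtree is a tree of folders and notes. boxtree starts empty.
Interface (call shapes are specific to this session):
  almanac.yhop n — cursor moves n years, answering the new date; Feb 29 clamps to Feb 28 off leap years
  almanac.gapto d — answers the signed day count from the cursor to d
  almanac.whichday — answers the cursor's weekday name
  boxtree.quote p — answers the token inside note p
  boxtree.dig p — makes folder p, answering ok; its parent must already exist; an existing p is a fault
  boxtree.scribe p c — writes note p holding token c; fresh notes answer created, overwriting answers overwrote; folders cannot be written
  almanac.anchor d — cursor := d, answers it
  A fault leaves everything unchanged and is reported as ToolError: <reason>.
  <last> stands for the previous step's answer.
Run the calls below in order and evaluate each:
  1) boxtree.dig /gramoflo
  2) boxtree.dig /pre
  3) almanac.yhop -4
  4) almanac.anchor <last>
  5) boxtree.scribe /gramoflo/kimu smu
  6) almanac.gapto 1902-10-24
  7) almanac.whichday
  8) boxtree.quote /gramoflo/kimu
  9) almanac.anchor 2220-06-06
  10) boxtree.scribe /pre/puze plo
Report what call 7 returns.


Answer: Wednesday

Derivation:
-> boxtree.dig(p=/gramoflo)
<- ok
-> boxtree.dig(p=/pre)
<- ok
-> almanac.yhop(n=-4)
<- 1903-12-23
-> almanac.anchor(d=<last>)
<- 1903-12-23
-> boxtree.scribe(p=/gramoflo/kimu, c=smu)
<- created
-> almanac.gapto(d=1902-10-24)
<- -425
-> almanac.whichday()
<- Wednesday
-> boxtree.quote(p=/gramoflo/kimu)
<- smu
-> almanac.anchor(d=2220-06-06)
<- 2220-06-06
-> boxtree.scribe(p=/pre/puze, c=plo)
<- created


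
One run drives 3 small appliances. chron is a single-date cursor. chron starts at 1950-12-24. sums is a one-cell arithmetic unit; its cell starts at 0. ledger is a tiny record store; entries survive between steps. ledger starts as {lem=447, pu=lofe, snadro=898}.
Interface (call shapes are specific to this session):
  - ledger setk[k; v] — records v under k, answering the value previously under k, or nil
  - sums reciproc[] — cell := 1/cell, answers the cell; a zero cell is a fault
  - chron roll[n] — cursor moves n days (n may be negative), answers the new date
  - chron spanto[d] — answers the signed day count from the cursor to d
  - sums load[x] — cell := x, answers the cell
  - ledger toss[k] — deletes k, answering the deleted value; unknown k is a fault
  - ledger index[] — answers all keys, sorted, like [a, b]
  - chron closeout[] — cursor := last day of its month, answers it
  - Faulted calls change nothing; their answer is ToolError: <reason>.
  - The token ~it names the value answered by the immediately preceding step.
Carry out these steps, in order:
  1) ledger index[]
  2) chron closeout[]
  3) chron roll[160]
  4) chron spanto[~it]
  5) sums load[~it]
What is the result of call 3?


Now I run ledger index, — result: [lem, pu, snadro].
I run chron closeout, giving 1950-12-31.
I try chron roll with n: 160, — result: 1951-06-09.
I invoke chron spanto with d: ~it, and see 0.
Using sums load with x: ~it, → 0.

Answer: 1951-06-09


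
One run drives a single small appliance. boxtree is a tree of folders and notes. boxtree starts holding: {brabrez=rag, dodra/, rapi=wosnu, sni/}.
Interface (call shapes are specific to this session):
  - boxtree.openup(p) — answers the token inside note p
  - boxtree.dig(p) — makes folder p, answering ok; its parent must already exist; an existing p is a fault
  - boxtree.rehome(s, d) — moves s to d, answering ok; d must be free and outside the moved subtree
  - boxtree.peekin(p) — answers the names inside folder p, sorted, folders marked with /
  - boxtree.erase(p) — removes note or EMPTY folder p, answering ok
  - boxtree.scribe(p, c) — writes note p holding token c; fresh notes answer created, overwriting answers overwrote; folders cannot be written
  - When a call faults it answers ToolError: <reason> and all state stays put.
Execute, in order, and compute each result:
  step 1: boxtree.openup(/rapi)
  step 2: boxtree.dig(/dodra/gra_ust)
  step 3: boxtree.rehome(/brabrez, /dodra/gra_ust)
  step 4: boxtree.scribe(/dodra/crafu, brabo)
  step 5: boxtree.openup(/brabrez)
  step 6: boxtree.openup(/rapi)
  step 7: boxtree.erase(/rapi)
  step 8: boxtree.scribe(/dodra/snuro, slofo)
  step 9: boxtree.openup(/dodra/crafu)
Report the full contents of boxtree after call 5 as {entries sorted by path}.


I try boxtree.openup on p: /rapi, — result: wosnu.
Now I run boxtree.dig on p: /dodra/gra_ust, which returns ok.
Next I call boxtree.rehome on s: /brabrez, d: /dodra/gra_ust, giving ToolError: exists.
Then boxtree.scribe on p: /dodra/crafu, c: brabo, yielding created.
Invoking boxtree.openup on p: /brabrez, — result: rag.
Invoking boxtree.openup on p: /rapi, and get wosnu.
I try boxtree.erase on p: /rapi, giving ok.
I use boxtree.scribe on p: /dodra/snuro, c: slofo, and observe created.
I try boxtree.openup on p: /dodra/crafu, and get brabo.

Answer: {brabrez=rag, dodra/, dodra/crafu=brabo, dodra/gra_ust/, rapi=wosnu, sni/}


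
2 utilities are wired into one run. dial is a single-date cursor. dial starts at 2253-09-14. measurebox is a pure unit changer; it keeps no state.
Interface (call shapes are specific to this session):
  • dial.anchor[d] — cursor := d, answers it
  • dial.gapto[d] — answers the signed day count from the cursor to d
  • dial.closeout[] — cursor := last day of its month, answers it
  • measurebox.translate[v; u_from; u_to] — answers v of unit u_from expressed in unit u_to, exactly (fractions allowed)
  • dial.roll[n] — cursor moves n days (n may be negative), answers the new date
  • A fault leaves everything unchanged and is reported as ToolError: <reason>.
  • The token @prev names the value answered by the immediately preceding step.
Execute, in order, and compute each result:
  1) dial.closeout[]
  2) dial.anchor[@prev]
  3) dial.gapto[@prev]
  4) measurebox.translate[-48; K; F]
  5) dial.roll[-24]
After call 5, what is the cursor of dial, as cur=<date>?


Step: dial.closeout[]
Result: 2253-09-30
Step: dial.anchor[d=@prev]
Result: 2253-09-30
Step: dial.gapto[d=@prev]
Result: 0
Step: measurebox.translate[v=-48; u_from=K; u_to=F]
Result: -54607/100
Step: dial.roll[n=-24]
Result: 2253-09-06

Answer: cur=2253-09-06


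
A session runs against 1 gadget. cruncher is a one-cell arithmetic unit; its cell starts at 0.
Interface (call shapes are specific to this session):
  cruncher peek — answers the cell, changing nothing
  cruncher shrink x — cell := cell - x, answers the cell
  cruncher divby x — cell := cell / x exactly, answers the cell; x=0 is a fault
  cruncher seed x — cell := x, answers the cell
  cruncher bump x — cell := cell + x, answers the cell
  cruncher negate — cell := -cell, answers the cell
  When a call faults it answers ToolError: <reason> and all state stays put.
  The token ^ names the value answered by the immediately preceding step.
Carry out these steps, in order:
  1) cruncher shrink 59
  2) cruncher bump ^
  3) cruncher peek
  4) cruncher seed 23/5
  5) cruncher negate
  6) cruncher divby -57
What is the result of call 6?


I run cruncher shrink passing x='59', and see -59.
Next I call cruncher bump passing x='^', and observe -118.
I run cruncher peek, and see -118.
Invoking cruncher seed passing x='23/5', giving 23/5.
Next I call cruncher negate: -23/5.
Invoking cruncher divby passing x='-57': 23/285.

Answer: 23/285


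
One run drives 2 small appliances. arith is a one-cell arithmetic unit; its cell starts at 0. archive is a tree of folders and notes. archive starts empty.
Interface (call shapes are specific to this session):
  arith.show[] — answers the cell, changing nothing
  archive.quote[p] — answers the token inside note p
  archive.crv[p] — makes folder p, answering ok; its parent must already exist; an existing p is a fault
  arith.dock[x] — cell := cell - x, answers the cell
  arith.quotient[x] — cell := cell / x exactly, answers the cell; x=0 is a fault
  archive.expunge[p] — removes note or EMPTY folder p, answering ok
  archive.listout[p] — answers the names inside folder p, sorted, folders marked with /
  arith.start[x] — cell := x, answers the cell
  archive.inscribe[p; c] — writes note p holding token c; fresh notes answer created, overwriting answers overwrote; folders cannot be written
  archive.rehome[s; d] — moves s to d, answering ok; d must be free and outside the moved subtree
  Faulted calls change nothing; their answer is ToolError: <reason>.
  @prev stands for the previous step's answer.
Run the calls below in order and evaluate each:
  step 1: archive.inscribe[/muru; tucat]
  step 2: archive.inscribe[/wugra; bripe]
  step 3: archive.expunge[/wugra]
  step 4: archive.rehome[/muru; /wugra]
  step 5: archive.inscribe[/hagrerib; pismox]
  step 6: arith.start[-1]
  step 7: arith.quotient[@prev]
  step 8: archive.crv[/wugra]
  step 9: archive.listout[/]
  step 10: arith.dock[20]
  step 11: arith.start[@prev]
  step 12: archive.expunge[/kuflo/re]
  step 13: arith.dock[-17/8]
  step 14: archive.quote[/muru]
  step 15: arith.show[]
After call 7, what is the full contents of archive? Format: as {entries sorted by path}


Answer: {hagrerib=pismox, wugra=tucat}

Derivation:
! inscribe(p=/muru, c=tucat) == created
! inscribe(p=/wugra, c=bripe) == created
! expunge(p=/wugra) == ok
! rehome(s=/muru, d=/wugra) == ok
! inscribe(p=/hagrerib, c=pismox) == created
! start(x=-1) == -1
! quotient(x=@prev) == 1
! crv(p=/wugra) == ToolError: exists
! listout(p=/) == [hagrerib, wugra]
! dock(x=20) == -19
! start(x=@prev) == -19
! expunge(p=/kuflo/re) == ToolError: not found
! dock(x=-17/8) == -135/8
! quote(p=/muru) == ToolError: not found
! show() == -135/8


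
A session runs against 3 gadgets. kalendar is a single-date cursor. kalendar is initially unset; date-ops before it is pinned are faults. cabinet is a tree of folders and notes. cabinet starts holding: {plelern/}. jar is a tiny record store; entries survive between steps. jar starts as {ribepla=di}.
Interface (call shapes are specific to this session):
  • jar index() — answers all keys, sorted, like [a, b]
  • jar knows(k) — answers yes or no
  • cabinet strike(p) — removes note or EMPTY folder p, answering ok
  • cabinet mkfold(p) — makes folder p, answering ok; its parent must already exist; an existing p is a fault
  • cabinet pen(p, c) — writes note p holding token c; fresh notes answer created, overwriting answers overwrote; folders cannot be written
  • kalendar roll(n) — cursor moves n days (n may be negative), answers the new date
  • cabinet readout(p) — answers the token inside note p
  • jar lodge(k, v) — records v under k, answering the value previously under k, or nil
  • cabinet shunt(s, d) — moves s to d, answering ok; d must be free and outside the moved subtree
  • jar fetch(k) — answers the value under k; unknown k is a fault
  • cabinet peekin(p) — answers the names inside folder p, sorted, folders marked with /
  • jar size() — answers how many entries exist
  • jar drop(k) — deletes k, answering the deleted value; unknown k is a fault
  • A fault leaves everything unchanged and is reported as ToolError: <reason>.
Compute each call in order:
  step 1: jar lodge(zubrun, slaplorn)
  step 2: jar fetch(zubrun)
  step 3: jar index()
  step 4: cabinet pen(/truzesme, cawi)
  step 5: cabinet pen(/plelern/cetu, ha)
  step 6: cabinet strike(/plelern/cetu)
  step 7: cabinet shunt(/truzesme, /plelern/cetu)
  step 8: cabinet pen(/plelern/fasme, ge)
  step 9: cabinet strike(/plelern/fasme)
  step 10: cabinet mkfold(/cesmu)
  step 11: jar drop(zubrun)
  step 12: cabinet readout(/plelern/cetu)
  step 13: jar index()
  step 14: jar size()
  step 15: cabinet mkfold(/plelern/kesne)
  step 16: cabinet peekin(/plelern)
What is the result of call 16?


CALL jar lodge[zubrun; slaplorn]
RET  nil
CALL jar fetch[zubrun]
RET  slaplorn
CALL jar index[]
RET  [ribepla, zubrun]
CALL cabinet pen[/truzesme; cawi]
RET  created
CALL cabinet pen[/plelern/cetu; ha]
RET  created
CALL cabinet strike[/plelern/cetu]
RET  ok
CALL cabinet shunt[/truzesme; /plelern/cetu]
RET  ok
CALL cabinet pen[/plelern/fasme; ge]
RET  created
CALL cabinet strike[/plelern/fasme]
RET  ok
CALL cabinet mkfold[/cesmu]
RET  ok
CALL jar drop[zubrun]
RET  slaplorn
CALL cabinet readout[/plelern/cetu]
RET  cawi
CALL jar index[]
RET  [ribepla]
CALL jar size[]
RET  1
CALL cabinet mkfold[/plelern/kesne]
RET  ok
CALL cabinet peekin[/plelern]
RET  [cetu, kesne/]

Answer: [cetu, kesne/]


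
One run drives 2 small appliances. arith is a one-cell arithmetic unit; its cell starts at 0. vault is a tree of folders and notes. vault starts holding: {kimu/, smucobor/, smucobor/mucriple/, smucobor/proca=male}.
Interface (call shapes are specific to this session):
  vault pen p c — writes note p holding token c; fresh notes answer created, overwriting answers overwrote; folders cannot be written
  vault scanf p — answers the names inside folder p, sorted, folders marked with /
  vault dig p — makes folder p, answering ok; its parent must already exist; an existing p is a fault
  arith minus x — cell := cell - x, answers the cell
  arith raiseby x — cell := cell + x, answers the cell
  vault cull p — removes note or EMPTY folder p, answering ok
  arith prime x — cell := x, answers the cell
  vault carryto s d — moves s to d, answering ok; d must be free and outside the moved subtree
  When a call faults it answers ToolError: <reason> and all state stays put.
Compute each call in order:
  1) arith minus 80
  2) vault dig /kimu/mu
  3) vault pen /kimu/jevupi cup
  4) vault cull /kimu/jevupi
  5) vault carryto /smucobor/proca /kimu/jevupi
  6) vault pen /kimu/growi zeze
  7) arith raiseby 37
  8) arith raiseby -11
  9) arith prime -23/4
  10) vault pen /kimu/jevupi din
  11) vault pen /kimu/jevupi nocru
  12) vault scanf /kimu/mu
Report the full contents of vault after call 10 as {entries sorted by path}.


Answer: {kimu/, kimu/growi=zeze, kimu/jevupi=din, kimu/mu/, smucobor/, smucobor/mucriple/}

Derivation:
$ arith minus x=80
  -80
$ vault dig p=/kimu/mu
  ok
$ vault pen p=/kimu/jevupi c=cup
  created
$ vault cull p=/kimu/jevupi
  ok
$ vault carryto s=/smucobor/proca d=/kimu/jevupi
  ok
$ vault pen p=/kimu/growi c=zeze
  created
$ arith raiseby x=37
  -43
$ arith raiseby x=-11
  -54
$ arith prime x=-23/4
  -23/4
$ vault pen p=/kimu/jevupi c=din
  overwrote
$ vault pen p=/kimu/jevupi c=nocru
  overwrote
$ vault scanf p=/kimu/mu
  []


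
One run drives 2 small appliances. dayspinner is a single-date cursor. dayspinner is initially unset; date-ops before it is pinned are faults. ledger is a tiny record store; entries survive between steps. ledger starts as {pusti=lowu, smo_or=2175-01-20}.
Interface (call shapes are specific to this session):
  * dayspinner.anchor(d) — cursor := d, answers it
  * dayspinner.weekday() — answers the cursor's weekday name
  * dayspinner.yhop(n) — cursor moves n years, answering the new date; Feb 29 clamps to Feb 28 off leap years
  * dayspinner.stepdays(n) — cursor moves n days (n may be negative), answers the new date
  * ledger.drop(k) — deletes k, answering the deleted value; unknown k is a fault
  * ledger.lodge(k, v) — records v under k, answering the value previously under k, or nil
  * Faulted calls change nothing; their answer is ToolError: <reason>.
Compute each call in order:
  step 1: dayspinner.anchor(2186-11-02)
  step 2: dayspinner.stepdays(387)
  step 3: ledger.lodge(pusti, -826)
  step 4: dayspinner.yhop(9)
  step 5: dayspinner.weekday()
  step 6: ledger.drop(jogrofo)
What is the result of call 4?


Answer: 2196-11-24

Derivation:
>> anchor(d=2186-11-02)
<< 2186-11-02
>> stepdays(n=387)
<< 2187-11-24
>> lodge(k=pusti, v=-826)
<< lowu
>> yhop(n=9)
<< 2196-11-24
>> weekday()
<< Thursday
>> drop(k=jogrofo)
<< ToolError: no such key jogrofo


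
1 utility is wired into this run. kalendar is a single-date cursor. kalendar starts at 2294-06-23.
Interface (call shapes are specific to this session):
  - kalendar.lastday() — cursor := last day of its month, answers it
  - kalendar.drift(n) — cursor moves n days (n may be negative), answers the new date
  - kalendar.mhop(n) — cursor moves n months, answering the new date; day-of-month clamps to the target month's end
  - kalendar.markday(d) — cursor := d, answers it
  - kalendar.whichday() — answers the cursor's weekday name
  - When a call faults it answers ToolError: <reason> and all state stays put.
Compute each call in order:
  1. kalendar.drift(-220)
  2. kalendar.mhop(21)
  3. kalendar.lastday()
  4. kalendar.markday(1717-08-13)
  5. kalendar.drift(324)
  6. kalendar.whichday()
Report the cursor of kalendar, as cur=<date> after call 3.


Step: kalendar.drift[-220]
Result: 2293-11-15
Step: kalendar.mhop[21]
Result: 2295-08-15
Step: kalendar.lastday[]
Result: 2295-08-31
Step: kalendar.markday[1717-08-13]
Result: 1717-08-13
Step: kalendar.drift[324]
Result: 1718-07-03
Step: kalendar.whichday[]
Result: Sunday

Answer: cur=2295-08-31


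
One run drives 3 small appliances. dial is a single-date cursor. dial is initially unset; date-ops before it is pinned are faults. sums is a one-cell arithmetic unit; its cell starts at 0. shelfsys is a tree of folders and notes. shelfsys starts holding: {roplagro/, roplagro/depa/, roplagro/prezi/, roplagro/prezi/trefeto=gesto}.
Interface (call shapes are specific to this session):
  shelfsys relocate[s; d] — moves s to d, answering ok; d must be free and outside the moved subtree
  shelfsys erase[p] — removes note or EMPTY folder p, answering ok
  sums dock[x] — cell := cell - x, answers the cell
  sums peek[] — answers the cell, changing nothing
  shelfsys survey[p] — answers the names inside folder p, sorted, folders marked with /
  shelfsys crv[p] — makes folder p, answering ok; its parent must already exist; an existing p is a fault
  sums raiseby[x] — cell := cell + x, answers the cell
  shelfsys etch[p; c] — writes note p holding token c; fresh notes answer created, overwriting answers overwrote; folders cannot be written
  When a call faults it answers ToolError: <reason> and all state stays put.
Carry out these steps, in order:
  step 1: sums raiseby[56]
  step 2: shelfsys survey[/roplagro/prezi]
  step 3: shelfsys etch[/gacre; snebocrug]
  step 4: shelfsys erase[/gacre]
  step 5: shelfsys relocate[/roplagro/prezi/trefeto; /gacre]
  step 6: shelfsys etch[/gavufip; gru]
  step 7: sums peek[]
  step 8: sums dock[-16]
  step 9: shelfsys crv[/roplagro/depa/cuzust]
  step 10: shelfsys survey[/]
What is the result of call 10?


! sums raiseby(x→56) => 56
! shelfsys survey(p→/roplagro/prezi) => [trefeto]
! shelfsys etch(p→/gacre, c→snebocrug) => created
! shelfsys erase(p→/gacre) => ok
! shelfsys relocate(s→/roplagro/prezi/trefeto, d→/gacre) => ok
! shelfsys etch(p→/gavufip, c→gru) => created
! sums peek() => 56
! sums dock(x→-16) => 72
! shelfsys crv(p→/roplagro/depa/cuzust) => ok
! shelfsys survey(p→/) => [gacre, gavufip, roplagro/]

Answer: [gacre, gavufip, roplagro/]


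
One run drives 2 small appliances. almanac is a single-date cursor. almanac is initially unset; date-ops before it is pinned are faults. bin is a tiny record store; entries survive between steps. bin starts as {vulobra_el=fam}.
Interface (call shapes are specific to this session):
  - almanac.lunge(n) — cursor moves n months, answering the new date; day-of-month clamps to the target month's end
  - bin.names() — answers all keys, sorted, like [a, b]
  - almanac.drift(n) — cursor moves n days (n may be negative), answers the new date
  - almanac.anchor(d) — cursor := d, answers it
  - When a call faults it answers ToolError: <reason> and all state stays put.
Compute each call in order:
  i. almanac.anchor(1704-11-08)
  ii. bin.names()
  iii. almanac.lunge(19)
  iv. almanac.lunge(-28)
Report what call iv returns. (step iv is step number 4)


>> anchor(d→1704-11-08)
<< 1704-11-08
>> names()
<< [vulobra_el]
>> lunge(n→19)
<< 1706-06-08
>> lunge(n→-28)
<< 1704-02-08

Answer: 1704-02-08


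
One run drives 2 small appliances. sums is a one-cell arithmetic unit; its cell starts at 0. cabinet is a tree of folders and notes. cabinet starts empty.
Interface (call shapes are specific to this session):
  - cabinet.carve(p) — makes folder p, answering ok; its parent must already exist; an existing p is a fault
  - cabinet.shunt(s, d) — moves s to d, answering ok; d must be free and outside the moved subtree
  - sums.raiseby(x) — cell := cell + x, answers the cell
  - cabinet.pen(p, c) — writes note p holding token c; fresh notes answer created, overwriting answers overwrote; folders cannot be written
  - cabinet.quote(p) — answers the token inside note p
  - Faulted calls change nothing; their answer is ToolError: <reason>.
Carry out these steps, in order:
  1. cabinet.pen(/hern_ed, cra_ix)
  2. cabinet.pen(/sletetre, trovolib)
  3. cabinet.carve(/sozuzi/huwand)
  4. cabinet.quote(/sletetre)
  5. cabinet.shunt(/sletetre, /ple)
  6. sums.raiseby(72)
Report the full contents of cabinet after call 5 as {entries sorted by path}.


Answer: {hern_ed=cra_ix, ple=trovolib}

Derivation:
Now I run pen using p: /hern_ed, c: cra_ix, yielding created.
Using pen using p: /sletetre, c: trovolib, yielding created.
Invoking carve using p: /sozuzi/huwand, giving ToolError: no parent.
I use quote using p: /sletetre, → trovolib.
I use shunt using s: /sletetre, d: /ple, yielding ok.
Now I run raiseby using x: 72, → 72.


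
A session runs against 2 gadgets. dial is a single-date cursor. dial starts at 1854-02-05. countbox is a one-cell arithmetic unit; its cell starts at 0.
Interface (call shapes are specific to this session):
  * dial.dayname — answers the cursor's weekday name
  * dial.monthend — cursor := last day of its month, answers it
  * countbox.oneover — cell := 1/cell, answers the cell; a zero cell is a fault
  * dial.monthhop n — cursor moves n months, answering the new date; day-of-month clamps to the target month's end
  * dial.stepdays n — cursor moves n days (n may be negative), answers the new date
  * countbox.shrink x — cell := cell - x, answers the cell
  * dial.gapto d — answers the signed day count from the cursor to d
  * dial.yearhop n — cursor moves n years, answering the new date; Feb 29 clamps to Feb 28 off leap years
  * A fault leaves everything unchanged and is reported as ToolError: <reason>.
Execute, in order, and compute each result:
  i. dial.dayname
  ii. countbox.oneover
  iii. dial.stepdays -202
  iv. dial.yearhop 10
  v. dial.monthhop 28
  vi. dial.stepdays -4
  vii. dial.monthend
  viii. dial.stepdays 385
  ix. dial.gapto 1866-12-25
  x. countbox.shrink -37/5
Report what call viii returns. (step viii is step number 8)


I invoke dial.dayname, — result: Sunday.
I try countbox.oneover, and get ToolError: reciprocal of zero.
Now I run dial.stepdays using -202, → 1853-07-18.
I run dial.yearhop using 10, — result: 1863-07-18.
I try dial.monthhop using 28, yielding 1865-11-18.
I run dial.stepdays using -4, → 1865-11-14.
Next I call dial.monthend: 1865-11-30.
Now I run dial.stepdays using 385, and get 1866-12-20.
Then dial.gapto using 1866-12-25, and see 5.
I use countbox.shrink using -37/5, which returns 37/5.

Answer: 1866-12-20


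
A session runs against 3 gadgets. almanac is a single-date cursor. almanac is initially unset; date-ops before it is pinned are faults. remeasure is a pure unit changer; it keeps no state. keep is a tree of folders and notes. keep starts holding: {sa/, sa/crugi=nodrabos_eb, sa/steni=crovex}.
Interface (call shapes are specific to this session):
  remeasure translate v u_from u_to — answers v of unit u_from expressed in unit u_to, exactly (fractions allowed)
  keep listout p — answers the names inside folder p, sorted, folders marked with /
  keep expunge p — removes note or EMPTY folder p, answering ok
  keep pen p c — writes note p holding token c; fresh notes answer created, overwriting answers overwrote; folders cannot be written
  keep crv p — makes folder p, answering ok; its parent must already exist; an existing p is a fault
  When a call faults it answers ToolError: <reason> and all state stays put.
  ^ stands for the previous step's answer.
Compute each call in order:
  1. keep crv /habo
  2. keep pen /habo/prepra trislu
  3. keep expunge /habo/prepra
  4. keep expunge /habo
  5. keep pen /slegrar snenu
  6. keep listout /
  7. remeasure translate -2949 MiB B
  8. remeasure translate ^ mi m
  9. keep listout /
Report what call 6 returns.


// 1. keep crv(/habo) : ok
// 2. keep pen(/habo/prepra, trislu) : created
// 3. keep expunge(/habo/prepra) : ok
// 4. keep expunge(/habo) : ok
// 5. keep pen(/slegrar, snenu) : created
// 6. keep listout(/) : [sa/, slegrar]
// 7. remeasure translate(-2949, MiB, B) : -3092250624
// 8. remeasure translate(^, mi, m) : -622061873528832/125
// 9. keep listout(/) : [sa/, slegrar]

Answer: [sa/, slegrar]


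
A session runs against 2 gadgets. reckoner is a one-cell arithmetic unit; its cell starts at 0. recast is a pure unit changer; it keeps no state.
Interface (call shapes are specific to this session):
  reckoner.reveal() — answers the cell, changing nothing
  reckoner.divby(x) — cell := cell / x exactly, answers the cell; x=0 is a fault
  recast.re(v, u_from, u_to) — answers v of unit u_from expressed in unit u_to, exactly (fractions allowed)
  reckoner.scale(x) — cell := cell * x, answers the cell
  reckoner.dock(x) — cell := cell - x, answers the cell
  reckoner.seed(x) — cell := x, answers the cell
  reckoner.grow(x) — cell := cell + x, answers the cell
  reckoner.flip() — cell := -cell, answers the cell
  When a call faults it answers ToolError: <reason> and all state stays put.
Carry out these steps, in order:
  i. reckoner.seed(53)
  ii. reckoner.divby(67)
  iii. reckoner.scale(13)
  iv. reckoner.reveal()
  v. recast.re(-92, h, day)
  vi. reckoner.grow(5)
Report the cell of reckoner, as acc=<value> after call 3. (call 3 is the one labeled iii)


Answer: acc=689/67

Derivation:
-> reckoner.seed(x→53)
<- 53
-> reckoner.divby(x→67)
<- 53/67
-> reckoner.scale(x→13)
<- 689/67
-> reckoner.reveal()
<- 689/67
-> recast.re(v→-92, u_from→h, u_to→day)
<- -23/6
-> reckoner.grow(x→5)
<- 1024/67


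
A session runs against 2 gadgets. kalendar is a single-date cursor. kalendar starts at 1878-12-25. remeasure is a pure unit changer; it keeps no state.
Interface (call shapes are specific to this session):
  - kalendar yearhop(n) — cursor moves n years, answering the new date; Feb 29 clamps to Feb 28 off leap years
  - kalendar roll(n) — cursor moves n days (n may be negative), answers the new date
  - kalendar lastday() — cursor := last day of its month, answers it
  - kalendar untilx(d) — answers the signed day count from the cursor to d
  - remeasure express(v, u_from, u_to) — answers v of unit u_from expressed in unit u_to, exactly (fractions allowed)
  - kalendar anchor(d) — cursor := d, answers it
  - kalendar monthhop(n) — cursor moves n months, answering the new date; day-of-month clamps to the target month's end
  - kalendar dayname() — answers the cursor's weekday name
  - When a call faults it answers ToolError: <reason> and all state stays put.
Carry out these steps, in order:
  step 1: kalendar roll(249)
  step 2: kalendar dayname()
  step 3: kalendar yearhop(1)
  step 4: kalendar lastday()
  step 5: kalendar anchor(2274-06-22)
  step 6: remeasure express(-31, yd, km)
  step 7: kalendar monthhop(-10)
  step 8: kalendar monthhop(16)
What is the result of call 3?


Answer: 1880-08-31

Derivation:
[in] kalendar roll n='249'
[out] 1879-08-31
[in] kalendar dayname
[out] Sunday
[in] kalendar yearhop n='1'
[out] 1880-08-31
[in] kalendar lastday
[out] 1880-08-31
[in] kalendar anchor d='2274-06-22'
[out] 2274-06-22
[in] remeasure express v='-31' u_from='yd' u_to='km'
[out] -35433/1250000
[in] kalendar monthhop n='-10'
[out] 2273-08-22
[in] kalendar monthhop n='16'
[out] 2274-12-22


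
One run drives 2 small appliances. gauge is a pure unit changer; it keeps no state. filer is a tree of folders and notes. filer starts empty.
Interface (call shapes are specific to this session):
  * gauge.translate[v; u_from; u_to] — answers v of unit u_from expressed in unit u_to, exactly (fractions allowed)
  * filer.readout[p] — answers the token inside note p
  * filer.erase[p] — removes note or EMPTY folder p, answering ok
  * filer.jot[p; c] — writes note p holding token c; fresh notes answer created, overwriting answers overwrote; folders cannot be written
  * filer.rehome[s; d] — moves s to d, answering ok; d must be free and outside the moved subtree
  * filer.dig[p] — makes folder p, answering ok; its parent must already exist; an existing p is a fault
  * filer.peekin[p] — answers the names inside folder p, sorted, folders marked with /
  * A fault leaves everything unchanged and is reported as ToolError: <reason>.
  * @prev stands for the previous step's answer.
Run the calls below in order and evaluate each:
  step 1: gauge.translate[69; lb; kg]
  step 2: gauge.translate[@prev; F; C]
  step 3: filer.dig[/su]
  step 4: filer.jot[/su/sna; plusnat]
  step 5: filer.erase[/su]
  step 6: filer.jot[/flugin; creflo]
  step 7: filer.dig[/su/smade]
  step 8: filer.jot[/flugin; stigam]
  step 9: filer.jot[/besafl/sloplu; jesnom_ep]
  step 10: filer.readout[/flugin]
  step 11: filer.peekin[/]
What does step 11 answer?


Answer: [flugin, su/]

Derivation:
I use translate passing v: 69, u_from: lb, u_to: kg, and see 3129787353/100000000.
I invoke translate passing v: @prev, u_from: F, u_to: C, and get -70212647/180000000.
Using dig passing p: /su, giving ok.
Then jot passing p: /su/sna, c: plusnat, and observe created.
Now I run erase passing p: /su: ToolError: not empty.
Calling jot passing p: /flugin, c: creflo: created.
I call dig passing p: /su/smade, yielding ok.
Invoking jot passing p: /flugin, c: stigam, giving overwrote.
I use jot passing p: /besafl/sloplu, c: jesnom_ep, and get ToolError: no parent.
Now I run readout passing p: /flugin, which returns stigam.
I run peekin passing p: /, — result: [flugin, su/].


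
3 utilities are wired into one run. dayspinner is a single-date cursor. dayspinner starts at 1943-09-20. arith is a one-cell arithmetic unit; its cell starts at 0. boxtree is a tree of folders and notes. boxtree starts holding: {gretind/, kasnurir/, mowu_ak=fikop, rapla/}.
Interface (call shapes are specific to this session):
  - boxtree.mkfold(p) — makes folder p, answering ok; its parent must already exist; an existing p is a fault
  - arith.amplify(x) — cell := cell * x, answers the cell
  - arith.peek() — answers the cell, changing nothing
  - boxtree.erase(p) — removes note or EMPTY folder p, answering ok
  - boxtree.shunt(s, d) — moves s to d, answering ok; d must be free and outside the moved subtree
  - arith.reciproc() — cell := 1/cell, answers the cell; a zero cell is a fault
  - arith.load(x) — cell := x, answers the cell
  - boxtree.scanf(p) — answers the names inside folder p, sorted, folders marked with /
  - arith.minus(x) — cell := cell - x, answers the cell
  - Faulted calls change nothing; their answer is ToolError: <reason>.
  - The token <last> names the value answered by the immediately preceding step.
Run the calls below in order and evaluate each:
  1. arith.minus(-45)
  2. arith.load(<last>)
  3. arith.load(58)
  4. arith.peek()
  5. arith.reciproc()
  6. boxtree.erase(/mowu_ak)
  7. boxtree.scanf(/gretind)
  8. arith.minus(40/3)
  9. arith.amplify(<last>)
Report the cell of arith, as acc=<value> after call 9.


Invoking minus(x: -45), and see 45.
Then load(x: <last>), and observe 45.
I call load(x: 58), yielding 58.
Now I run peek, giving 58.
I try reciproc(), and see 1/58.
Next I call erase(p: /mowu_ak), yielding ok.
Then scanf(p: /gretind), and see [].
I try minus(x: 40/3): -2317/174.
Using amplify(x: <last>), and get 5368489/30276.

Answer: acc=5368489/30276


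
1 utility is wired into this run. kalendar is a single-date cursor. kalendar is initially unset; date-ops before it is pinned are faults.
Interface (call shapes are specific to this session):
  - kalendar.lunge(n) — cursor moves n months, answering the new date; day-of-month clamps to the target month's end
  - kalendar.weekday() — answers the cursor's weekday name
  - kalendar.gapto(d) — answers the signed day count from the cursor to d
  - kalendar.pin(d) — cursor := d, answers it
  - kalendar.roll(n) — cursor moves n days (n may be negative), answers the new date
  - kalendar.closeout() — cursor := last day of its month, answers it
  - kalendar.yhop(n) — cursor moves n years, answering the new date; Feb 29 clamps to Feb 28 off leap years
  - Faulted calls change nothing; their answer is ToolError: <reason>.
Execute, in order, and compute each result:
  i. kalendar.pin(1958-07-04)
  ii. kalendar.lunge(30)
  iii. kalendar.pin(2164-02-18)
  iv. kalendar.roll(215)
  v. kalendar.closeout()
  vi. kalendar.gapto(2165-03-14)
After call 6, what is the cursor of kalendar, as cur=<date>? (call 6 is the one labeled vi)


Answer: cur=2164-09-30

Derivation:
% kalendar.pin d→1958-07-04
  1958-07-04
% kalendar.lunge n→30
  1961-01-04
% kalendar.pin d→2164-02-18
  2164-02-18
% kalendar.roll n→215
  2164-09-20
% kalendar.closeout
  2164-09-30
% kalendar.gapto d→2165-03-14
  165


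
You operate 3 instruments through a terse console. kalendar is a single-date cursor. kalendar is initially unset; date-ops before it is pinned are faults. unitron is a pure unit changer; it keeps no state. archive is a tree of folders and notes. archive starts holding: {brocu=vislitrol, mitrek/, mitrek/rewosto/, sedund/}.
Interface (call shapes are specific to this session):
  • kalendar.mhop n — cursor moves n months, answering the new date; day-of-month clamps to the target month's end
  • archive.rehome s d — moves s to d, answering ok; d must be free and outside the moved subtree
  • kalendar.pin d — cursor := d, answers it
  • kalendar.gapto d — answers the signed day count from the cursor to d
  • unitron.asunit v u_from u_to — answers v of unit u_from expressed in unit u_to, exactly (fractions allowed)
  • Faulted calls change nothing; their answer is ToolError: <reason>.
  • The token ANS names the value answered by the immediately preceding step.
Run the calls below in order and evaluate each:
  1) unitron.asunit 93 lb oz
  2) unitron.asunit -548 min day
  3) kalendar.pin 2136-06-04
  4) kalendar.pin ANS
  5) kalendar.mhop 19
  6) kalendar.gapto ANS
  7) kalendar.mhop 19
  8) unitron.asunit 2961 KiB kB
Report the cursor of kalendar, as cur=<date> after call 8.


Answer: cur=2139-08-04

Derivation:
==> unitron.asunit(v→93, u_from→lb, u_to→oz)
<== 1488
==> unitron.asunit(v→-548, u_from→min, u_to→day)
<== -137/360
==> kalendar.pin(d→2136-06-04)
<== 2136-06-04
==> kalendar.pin(d→ANS)
<== 2136-06-04
==> kalendar.mhop(n→19)
<== 2138-01-04
==> kalendar.gapto(d→ANS)
<== 0
==> kalendar.mhop(n→19)
<== 2139-08-04
==> unitron.asunit(v→2961, u_from→KiB, u_to→kB)
<== 379008/125


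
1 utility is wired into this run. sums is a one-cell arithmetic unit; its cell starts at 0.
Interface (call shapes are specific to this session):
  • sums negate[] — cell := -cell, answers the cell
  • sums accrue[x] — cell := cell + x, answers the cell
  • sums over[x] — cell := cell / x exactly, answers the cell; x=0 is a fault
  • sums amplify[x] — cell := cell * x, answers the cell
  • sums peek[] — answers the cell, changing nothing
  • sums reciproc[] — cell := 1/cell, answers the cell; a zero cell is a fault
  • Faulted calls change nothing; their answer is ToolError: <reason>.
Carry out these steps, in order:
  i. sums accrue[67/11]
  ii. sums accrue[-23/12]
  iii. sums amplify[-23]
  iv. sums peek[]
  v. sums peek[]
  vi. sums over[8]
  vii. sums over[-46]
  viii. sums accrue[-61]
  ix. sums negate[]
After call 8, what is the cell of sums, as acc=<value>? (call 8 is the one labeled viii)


Step: sums accrue[67/11]
Result: 67/11
Step: sums accrue[-23/12]
Result: 551/132
Step: sums amplify[-23]
Result: -12673/132
Step: sums peek[]
Result: -12673/132
Step: sums peek[]
Result: -12673/132
Step: sums over[8]
Result: -12673/1056
Step: sums over[-46]
Result: 551/2112
Step: sums accrue[-61]
Result: -128281/2112
Step: sums negate[]
Result: 128281/2112

Answer: acc=-128281/2112


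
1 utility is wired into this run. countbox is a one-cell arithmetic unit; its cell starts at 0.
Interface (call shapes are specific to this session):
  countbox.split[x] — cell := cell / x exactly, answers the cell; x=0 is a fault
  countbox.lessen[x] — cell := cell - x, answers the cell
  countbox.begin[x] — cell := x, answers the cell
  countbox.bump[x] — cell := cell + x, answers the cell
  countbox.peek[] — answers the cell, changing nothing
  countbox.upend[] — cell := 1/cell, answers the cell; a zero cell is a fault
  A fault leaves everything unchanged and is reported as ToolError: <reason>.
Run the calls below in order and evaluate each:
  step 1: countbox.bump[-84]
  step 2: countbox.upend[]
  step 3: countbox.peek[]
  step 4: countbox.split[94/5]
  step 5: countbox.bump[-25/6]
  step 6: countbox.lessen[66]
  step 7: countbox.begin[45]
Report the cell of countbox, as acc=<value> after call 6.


Answer: acc=-554041/7896

Derivation:
;; bump(x→-84) => -84
;; upend() => -1/84
;; peek() => -1/84
;; split(x→94/5) => -5/7896
;; bump(x→-25/6) => -32905/7896
;; lessen(x→66) => -554041/7896
;; begin(x→45) => 45


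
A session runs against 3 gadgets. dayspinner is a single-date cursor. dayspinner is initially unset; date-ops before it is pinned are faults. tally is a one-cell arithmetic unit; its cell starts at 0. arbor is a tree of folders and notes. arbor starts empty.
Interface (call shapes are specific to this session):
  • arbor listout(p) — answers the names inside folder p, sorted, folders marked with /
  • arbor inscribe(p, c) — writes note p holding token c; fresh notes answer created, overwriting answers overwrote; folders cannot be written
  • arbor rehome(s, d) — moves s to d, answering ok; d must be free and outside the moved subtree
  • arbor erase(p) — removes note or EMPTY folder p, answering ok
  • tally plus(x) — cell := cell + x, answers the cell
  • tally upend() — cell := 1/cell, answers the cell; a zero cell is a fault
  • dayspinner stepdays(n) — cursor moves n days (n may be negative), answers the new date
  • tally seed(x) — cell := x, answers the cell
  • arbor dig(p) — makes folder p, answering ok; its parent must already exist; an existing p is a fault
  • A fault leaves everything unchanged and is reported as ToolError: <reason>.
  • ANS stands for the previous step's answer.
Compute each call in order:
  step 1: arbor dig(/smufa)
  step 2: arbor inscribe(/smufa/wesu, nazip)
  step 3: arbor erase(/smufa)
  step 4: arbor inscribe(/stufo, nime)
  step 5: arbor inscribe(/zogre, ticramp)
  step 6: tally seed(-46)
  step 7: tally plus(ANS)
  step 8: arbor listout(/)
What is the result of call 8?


-- 1. arbor dig(p→/smufa) -> ok
-- 2. arbor inscribe(p→/smufa/wesu, c→nazip) -> created
-- 3. arbor erase(p→/smufa) -> ToolError: not empty
-- 4. arbor inscribe(p→/stufo, c→nime) -> created
-- 5. arbor inscribe(p→/zogre, c→ticramp) -> created
-- 6. tally seed(x→-46) -> -46
-- 7. tally plus(x→ANS) -> -92
-- 8. arbor listout(p→/) -> [smufa/, stufo, zogre]

Answer: [smufa/, stufo, zogre]


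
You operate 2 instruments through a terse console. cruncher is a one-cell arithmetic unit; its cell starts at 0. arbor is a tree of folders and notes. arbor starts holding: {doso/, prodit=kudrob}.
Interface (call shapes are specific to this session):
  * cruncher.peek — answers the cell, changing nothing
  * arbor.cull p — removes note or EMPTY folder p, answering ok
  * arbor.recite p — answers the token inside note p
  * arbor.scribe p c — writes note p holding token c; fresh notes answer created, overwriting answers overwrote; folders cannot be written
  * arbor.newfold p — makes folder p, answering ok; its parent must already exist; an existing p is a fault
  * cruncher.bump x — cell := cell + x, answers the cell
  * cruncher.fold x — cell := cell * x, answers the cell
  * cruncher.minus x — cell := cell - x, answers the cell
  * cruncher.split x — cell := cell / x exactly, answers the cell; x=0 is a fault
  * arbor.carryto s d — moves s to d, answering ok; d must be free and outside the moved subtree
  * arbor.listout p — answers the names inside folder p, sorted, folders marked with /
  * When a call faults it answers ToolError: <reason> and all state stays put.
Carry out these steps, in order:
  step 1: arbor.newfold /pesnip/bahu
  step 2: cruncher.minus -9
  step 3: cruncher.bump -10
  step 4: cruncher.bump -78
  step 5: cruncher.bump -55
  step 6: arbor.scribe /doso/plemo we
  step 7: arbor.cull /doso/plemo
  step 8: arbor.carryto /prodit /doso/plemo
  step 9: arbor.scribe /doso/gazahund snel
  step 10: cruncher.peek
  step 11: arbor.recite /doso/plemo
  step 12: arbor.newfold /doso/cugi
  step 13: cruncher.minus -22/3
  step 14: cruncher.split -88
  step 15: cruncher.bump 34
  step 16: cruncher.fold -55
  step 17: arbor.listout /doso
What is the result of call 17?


Do: newfold[p: /pesnip/bahu]
See: ToolError: no parent
Do: minus[x: -9]
See: 9
Do: bump[x: -10]
See: -1
Do: bump[x: -78]
See: -79
Do: bump[x: -55]
See: -134
Do: scribe[p: /doso/plemo; c: we]
See: created
Do: cull[p: /doso/plemo]
See: ok
Do: carryto[s: /prodit; d: /doso/plemo]
See: ok
Do: scribe[p: /doso/gazahund; c: snel]
See: created
Do: peek[]
See: -134
Do: recite[p: /doso/plemo]
See: kudrob
Do: newfold[p: /doso/cugi]
See: ok
Do: minus[x: -22/3]
See: -380/3
Do: split[x: -88]
See: 95/66
Do: bump[x: 34]
See: 2339/66
Do: fold[x: -55]
See: -11695/6
Do: listout[p: /doso]
See: [cugi/, gazahund, plemo]

Answer: [cugi/, gazahund, plemo]
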